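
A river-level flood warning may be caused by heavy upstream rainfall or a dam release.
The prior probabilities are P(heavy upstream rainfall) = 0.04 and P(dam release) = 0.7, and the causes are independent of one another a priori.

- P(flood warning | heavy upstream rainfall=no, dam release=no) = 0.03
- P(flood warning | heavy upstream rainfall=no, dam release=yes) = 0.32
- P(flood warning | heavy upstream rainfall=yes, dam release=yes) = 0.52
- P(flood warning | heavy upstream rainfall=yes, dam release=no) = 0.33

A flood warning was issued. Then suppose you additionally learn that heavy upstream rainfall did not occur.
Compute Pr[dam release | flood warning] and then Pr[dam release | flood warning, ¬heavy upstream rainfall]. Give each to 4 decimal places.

Pr[dam release | flood warning] ≈ 0.9480; Pr[dam release | flood warning, ¬heavy upstream rainfall] ≈ 0.9614

P(flood warning) = 0.03*0.96*0.3 + 0.32*0.96*0.7 + 0.33*0.04*0.3 + 0.52*0.04*0.7 = 0.008640 + 0.215040 + 0.003960 + 0.014560 = 0.242200
The dam release-present share is 0.215040 + 0.014560 = 0.229600.
So P(dam release | flood warning) = 0.229600/0.242200 ≈ 0.9480.

With the extra evidence:
Weight on dam release=true, given the evidence: 0.32·0.7 = 0.224000
The normalizing constant is 0.03·0.3 + 0.32·0.7 = 0.233000
P(dam release | flood warning, ¬heavy upstream rainfall) = 0.224000/0.233000 ≈ 0.9614
With heavy upstream rainfall excluded, dam release must carry more of the explanatory weight for the flood warning.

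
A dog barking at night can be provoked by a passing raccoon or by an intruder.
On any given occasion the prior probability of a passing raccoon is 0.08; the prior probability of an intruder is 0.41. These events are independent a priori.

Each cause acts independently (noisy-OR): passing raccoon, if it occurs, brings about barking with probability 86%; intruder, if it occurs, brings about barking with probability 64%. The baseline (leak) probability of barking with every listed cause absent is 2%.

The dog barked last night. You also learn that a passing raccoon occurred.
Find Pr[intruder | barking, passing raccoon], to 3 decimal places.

Under noisy-OR, P(barking | causes) = 1 − (1−0.02)·∏(1−qᵢ) over the active causes.
Enumerate both values of intruder and weight by the priors:
  P(barking | passing raccoon) = 0.8628*0.59 + 0.950608*0.41
        = 0.509052 + 0.389749 = 0.898801
The terms with intruder present sum to 0.389749, so
  P(intruder | barking, passing raccoon) = 0.389749 / 0.898801 ≈ 0.434

Pr[intruder | barking, passing raccoon] ≈ 0.434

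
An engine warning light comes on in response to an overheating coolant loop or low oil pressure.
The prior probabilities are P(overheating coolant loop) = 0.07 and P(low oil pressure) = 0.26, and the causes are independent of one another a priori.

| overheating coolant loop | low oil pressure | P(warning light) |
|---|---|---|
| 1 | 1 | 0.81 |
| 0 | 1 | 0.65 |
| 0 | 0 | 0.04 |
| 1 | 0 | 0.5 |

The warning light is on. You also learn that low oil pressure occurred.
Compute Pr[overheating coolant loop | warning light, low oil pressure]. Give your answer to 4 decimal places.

P(warning light | low oil pressure) = 0.65*0.93 + 0.81*0.07 = 0.604500 + 0.056700 = 0.661200
Of this, 0.056700 comes from 0.81*0.07 (the overheating coolant loop=true cases).
So P(overheating coolant loop | warning light, low oil pressure) = 0.056700/0.661200 ≈ 0.0858.

Pr[overheating coolant loop | warning light, low oil pressure] ≈ 0.0858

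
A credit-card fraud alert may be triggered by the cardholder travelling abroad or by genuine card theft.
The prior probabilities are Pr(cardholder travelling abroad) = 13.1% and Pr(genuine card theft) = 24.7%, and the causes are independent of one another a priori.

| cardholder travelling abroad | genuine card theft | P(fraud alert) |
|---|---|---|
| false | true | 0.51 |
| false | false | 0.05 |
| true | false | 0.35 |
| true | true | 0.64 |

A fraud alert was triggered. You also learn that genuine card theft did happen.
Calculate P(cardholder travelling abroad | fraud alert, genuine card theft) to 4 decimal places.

P(fraud alert | genuine card theft) = 0.51×0.869 + 0.64×0.131 = 0.443190 + 0.083840 = 0.527030
Of this, 0.083840 comes from 0.64×0.131 (the cardholder travelling abroad=true cases).
Hence the posterior is 0.083840/0.527030 ≈ 0.1591.

P(cardholder travelling abroad | fraud alert, genuine card theft) ≈ 0.1591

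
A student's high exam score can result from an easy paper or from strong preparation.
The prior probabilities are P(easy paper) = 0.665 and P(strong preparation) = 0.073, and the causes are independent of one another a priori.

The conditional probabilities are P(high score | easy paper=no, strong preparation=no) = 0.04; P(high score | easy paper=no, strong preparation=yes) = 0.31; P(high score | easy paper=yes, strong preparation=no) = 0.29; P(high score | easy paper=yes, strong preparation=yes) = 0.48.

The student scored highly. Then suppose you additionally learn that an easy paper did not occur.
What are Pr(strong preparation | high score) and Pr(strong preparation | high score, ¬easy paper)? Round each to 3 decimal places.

By total probability over the 4 (easy paper, strong preparation) configurations:
  P(high score) = 0.04·0.335·0.927 + 0.31·0.335·0.073 + 0.29·0.665·0.927 + 0.48·0.665·0.073
        = 0.012422 + 0.007581 + 0.178772 + 0.023302 = 0.222077
Keeping only the strong preparation-present terms gives 0.030883, so
  P(strong preparation | high score) = 0.030883 / 0.222077 ≈ 0.139

Now condition on the additional information:
P(high score | ¬easy paper) = 0.04×0.927 + 0.31×0.073 = 0.037080 + 0.022630 = 0.059710
The strong preparation-present share is 0.31×0.073 = 0.022630.
So P(strong preparation | high score, ¬easy paper) = 0.022630/0.059710 ≈ 0.379.

Pr(strong preparation | high score) ≈ 0.139; Pr(strong preparation | high score, ¬easy paper) ≈ 0.379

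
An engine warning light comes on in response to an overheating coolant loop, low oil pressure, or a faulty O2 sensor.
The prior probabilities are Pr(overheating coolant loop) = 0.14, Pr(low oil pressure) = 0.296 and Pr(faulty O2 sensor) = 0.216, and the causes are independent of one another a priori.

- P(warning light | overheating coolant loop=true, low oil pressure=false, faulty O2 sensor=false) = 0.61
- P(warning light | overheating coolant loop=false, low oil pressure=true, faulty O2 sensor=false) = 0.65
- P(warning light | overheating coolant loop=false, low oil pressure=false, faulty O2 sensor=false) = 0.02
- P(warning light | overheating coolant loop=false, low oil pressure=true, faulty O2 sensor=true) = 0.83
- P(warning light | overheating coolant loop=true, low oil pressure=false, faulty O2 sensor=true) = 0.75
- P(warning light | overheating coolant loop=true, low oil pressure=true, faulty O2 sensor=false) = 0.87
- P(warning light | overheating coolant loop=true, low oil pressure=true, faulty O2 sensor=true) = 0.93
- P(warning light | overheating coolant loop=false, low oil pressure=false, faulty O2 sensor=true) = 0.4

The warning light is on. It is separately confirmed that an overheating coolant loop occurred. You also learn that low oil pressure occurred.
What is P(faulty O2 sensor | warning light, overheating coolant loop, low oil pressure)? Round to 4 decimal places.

P(faulty O2 sensor | warning light, overheating coolant loop, low oil pressure) ≈ 0.2275

Enumerate both values of faulty O2 sensor and weight by the priors:
  P(warning light | overheating coolant loop, low oil pressure) = 0.87·0.784 + 0.93·0.216
        = 0.682080 + 0.200880 = 0.882960
Configurations with faulty O2 sensor contribute 0.200880, so
  P(faulty O2 sensor | warning light, overheating coolant loop, low oil pressure) = 0.200880 / 0.882960 ≈ 0.2275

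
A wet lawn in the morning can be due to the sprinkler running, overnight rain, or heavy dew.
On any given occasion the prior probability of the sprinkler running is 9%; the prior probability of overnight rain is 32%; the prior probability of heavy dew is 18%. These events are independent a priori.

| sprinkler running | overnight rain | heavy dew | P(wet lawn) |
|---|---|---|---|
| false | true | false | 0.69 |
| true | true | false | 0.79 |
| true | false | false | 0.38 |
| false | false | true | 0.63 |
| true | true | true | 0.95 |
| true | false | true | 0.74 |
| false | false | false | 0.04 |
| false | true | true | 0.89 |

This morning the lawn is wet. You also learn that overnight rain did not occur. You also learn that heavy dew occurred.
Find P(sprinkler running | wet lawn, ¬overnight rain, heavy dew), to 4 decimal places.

P(sprinkler running | wet lawn, ¬overnight rain, heavy dew) ≈ 0.1041

Sum P(wet lawn|·) weighted by the priors over both values of sprinkler running:
  P(wet lawn | ¬overnight rain, heavy dew) = 0.63·0.91 + 0.74·0.09
        = 0.573300 + 0.066600 = 0.639900
Configurations with sprinkler running contribute 0.066600, so
  P(sprinkler running | wet lawn, ¬overnight rain, heavy dew) = 0.066600 / 0.639900 ≈ 0.1041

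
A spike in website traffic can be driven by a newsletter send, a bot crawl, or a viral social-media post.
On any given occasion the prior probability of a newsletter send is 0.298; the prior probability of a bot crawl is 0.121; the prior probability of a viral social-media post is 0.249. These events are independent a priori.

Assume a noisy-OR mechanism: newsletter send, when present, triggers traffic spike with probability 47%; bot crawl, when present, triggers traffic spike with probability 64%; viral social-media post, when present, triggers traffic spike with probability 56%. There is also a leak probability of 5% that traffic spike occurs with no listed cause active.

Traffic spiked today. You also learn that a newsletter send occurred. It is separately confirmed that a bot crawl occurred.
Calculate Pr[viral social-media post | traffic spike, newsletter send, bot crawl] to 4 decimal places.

Pr[viral social-media post | traffic spike, newsletter send, bot crawl] ≈ 0.2715

Under noisy-OR, P(traffic spike | causes) = 1 − (1−0.05)·∏(1−qᵢ) over the active causes.
For the numerator, keep only viral social-media post=true terms: 0.920246·0.249 = 0.229141
The normalizing constant is 0.81874·0.751 + 0.920246·0.249 = 0.844015
Posterior = 0.229141 / 0.844015 ≈ 0.2715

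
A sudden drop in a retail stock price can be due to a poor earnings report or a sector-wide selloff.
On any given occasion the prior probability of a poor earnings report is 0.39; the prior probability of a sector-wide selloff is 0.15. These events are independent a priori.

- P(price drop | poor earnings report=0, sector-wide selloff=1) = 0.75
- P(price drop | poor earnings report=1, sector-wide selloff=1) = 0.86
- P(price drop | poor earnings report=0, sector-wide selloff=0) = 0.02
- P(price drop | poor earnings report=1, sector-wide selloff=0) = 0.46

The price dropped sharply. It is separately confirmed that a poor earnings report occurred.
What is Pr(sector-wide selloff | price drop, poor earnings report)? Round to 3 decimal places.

Sum P(price drop|·) weighted by the priors over both values of sector-wide selloff:
  P(price drop | poor earnings report) = 0.46*0.85 + 0.86*0.15
        = 0.391000 + 0.129000 = 0.520000
Keeping only the sector-wide selloff-present terms gives 0.129000, so
  P(sector-wide selloff | price drop, poor earnings report) = 0.129000 / 0.520000 ≈ 0.248

Pr(sector-wide selloff | price drop, poor earnings report) ≈ 0.248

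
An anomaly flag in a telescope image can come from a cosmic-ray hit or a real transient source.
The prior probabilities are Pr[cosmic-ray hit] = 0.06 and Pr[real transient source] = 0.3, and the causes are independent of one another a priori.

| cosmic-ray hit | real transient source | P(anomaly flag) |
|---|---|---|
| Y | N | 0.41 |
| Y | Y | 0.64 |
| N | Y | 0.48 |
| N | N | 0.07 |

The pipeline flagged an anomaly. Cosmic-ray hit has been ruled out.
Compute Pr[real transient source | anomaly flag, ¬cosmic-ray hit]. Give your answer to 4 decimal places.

Pr[real transient source | anomaly flag, ¬cosmic-ray hit] ≈ 0.7461

P(anomaly flag | ¬cosmic-ray hit) = 0.07*0.7 + 0.48*0.3 = 0.049000 + 0.144000 = 0.193000
The real transient source-present share is 0.48*0.3 = 0.144000.
P(real transient source | anomaly flag, ¬cosmic-ray hit) = 0.144000 / 0.193000 ≈ 0.7461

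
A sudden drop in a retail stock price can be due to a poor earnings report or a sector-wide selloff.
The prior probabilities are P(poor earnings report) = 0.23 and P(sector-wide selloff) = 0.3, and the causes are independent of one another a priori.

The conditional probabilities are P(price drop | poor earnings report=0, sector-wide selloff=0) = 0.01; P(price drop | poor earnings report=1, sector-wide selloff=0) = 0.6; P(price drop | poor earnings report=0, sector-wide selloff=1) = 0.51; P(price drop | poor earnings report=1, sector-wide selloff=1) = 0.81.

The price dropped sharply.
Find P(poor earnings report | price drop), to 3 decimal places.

Weight on poor earnings report=true, given the evidence: 0.096600 + 0.055890 = 0.152490
Denominator P(price drop): 0.01*0.77*0.7 + 0.51*0.77*0.3 + 0.6*0.23*0.7 + 0.81*0.23*0.3 = 0.275690
P(poor earnings report | price drop) = 0.152490/0.275690 ≈ 0.553

P(poor earnings report | price drop) ≈ 0.553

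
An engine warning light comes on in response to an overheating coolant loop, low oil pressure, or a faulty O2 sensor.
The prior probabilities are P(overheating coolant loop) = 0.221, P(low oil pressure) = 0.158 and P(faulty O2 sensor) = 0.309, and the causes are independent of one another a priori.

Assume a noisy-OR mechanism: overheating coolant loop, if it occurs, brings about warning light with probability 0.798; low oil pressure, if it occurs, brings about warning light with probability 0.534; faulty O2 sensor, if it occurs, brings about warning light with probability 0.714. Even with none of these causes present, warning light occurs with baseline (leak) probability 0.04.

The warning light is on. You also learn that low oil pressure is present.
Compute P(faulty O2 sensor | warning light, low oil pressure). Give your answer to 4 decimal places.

P(faulty O2 sensor | warning light, low oil pressure) ≈ 0.3878

Under noisy-OR, P(warning light | causes) = 1 − (1−0.04)·∏(1−qᵢ) over the active causes.
By total probability over the 4 (overheating coolant loop, faulty O2 sensor) configurations:
  P(warning light | low oil pressure) = 0.55264*0.779*0.691 + 0.872055*0.779*0.309 + 0.909633*0.221*0.691 + 0.974155*0.221*0.309
        = 0.297480 + 0.209913 + 0.138911 + 0.066524 = 0.712828
The terms with faulty O2 sensor present sum to 0.276437, so
  P(faulty O2 sensor | warning light, low oil pressure) = 0.276437 / 0.712828 ≈ 0.3878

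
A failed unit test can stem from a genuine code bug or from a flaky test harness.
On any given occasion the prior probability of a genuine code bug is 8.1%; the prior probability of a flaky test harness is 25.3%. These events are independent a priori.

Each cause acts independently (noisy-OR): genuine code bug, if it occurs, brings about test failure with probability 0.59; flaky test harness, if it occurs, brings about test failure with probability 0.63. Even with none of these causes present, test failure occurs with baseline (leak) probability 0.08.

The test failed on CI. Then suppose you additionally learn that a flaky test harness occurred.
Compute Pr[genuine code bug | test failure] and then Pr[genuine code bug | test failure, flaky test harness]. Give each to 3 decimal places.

Under noisy-OR, P(test failure | causes) = 1 − (1−0.08)·∏(1−qᵢ) over the active causes.
Sum P(test failure|·) weighted by the priors over the 4 (genuine code bug, flaky test harness) configurations:
  P(test failure) = 0.08×0.919×0.747 + 0.6596×0.919×0.253 + 0.6228×0.081×0.747 + 0.860436×0.081×0.253
        = 0.054919 + 0.153362 + 0.037684 + 0.017633 = 0.263598
Keeping only the genuine code bug-present terms gives 0.055317, so
  P(genuine code bug | test failure) = 0.055317 / 0.263598 ≈ 0.210

With the extra evidence:
By total probability over both values of genuine code bug:
  P(test failure | flaky test harness) = 0.6596*0.919 + 0.860436*0.081
        = 0.606172 + 0.069695 = 0.675867
The terms with genuine code bug present sum to 0.069695, so
  P(genuine code bug | test failure, flaky test harness) = 0.069695 / 0.675867 ≈ 0.103
Conditioning on flaky test harness lowers the posterior on genuine code bug: the classic explaining-away effect in a common-effect structure.

Pr[genuine code bug | test failure] ≈ 0.210; Pr[genuine code bug | test failure, flaky test harness] ≈ 0.103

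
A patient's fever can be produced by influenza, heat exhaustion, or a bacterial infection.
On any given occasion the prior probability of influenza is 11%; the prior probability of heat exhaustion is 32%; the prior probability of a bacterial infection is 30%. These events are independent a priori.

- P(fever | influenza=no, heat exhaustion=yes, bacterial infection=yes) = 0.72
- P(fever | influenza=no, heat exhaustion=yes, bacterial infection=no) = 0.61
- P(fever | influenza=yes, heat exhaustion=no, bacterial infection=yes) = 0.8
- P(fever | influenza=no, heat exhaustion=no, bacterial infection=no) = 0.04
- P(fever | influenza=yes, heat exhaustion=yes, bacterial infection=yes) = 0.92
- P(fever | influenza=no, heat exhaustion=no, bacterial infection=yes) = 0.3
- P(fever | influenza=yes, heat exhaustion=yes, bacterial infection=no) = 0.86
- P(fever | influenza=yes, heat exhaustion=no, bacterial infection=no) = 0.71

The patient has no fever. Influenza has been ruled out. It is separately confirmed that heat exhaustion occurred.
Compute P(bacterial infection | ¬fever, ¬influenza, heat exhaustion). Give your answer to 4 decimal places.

P(¬fever | ¬influenza, heat exhaustion) = 0.39*0.7 + 0.28*0.3 = 0.273000 + 0.084000 = 0.357000
The bacterial infection-present share is 0.28*0.3 = 0.084000.
So P(bacterial infection | ¬fever, ¬influenza, heat exhaustion) = 0.084000/0.357000 ≈ 0.2353.

P(bacterial infection | ¬fever, ¬influenza, heat exhaustion) ≈ 0.2353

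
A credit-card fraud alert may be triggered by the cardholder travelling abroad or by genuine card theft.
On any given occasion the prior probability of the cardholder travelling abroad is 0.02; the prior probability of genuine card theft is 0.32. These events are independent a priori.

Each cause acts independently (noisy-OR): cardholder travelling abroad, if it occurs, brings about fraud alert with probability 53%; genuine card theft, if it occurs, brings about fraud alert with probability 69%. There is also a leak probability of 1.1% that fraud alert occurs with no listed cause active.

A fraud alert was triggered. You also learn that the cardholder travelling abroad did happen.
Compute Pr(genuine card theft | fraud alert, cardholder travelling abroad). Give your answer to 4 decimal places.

Pr(genuine card theft | fraud alert, cardholder travelling abroad) ≈ 0.4294

Under noisy-OR, P(fraud alert | causes) = 1 − (1−0.011)·∏(1−qᵢ) over the active causes.
For the numerator, keep only genuine card theft=true terms: 0.855903·0.32 = 0.273889
The normalizing constant is 0.53517·0.68 + 0.855903·0.32 = 0.637805
Posterior = 0.273889 / 0.637805 ≈ 0.4294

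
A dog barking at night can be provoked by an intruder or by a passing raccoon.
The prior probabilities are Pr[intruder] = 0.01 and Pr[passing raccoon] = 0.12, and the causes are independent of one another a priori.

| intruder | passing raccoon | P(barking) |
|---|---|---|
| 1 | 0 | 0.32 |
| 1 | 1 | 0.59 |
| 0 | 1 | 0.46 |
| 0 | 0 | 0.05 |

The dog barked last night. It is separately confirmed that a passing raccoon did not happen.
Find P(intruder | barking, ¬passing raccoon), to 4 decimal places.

P(intruder | barking, ¬passing raccoon) ≈ 0.0607

P(barking | ¬passing raccoon) = 0.05·0.99 + 0.32·0.01 = 0.049500 + 0.003200 = 0.052700
The intruder-present share is 0.32·0.01 = 0.003200.
Hence the posterior is 0.003200/0.052700 ≈ 0.0607.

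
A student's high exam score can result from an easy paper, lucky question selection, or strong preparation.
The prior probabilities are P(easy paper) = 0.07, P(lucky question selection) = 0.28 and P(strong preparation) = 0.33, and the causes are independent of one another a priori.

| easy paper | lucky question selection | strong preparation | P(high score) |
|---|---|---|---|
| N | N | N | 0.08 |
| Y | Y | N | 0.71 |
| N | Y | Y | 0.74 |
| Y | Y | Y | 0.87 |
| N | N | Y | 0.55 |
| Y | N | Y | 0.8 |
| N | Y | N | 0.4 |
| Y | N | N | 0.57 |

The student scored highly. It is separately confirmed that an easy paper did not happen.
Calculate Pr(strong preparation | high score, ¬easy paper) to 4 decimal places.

Pr(strong preparation | high score, ¬easy paper) ≈ 0.6366

P(high score | ¬easy paper) = 0.08·0.72·0.67 + 0.55·0.72·0.33 + 0.4·0.28·0.67 + 0.74·0.28·0.33 = 0.038592 + 0.130680 + 0.075040 + 0.068376 = 0.312688
The strong preparation-present share is 0.130680 + 0.068376 = 0.199056.
So P(strong preparation | high score, ¬easy paper) = 0.199056/0.312688 ≈ 0.6366.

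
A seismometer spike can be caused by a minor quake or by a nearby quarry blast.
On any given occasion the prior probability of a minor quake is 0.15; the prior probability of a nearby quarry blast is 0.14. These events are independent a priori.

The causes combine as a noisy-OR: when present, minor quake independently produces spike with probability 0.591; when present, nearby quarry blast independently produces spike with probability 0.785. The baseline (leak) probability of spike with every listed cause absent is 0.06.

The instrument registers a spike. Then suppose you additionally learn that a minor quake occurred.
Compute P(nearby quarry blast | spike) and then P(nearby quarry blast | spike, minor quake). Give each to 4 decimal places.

Under noisy-OR, P(spike | causes) = 1 − (1−0.06)·∏(1−qᵢ) over the active causes.
Weight on nearby quarry blast=true, given the evidence: 0.094950 + 0.019264 = 0.114214
Normalizer over all consistent configurations: 0.06*0.85*0.86 + 0.7979*0.85*0.14 + 0.61554*0.15*0.86 + 0.917341*0.15*0.14 = 0.237479
Posterior = 0.114214 / 0.237479 ≈ 0.4809

Now condition on the additional information:
Weight on nearby quarry blast=true, given the evidence: 0.917341*0.14 = 0.128428
Denominator P(spike | minor quake): 0.61554*0.86 + 0.917341*0.14 = 0.657792
P(nearby quarry blast | spike, minor quake) = 0.128428/0.657792 ≈ 0.1952

P(nearby quarry blast | spike) ≈ 0.4809; P(nearby quarry blast | spike, minor quake) ≈ 0.1952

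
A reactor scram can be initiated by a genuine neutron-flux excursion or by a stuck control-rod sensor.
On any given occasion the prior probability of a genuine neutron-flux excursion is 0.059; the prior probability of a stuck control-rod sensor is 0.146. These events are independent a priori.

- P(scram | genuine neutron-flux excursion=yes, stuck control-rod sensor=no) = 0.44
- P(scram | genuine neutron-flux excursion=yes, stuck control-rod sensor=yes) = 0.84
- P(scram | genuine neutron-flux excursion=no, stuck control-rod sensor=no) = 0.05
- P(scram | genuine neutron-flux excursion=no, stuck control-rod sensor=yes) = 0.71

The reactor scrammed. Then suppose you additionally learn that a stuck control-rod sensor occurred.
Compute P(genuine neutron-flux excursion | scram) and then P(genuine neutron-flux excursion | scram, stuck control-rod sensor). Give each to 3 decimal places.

P(genuine neutron-flux excursion | scram) ≈ 0.176; P(genuine neutron-flux excursion | scram, stuck control-rod sensor) ≈ 0.069

Sum P(scram|·) weighted by the priors over the 4 (genuine neutron-flux excursion, stuck control-rod sensor) configurations:
  P(scram) = 0.05·0.941·0.854 + 0.71·0.941·0.146 + 0.44·0.059·0.854 + 0.84·0.059·0.146
        = 0.040181 + 0.097544 + 0.022170 + 0.007236 = 0.167131
Configurations with genuine neutron-flux excursion contribute 0.029406, so
  P(genuine neutron-flux excursion | scram) = 0.029406 / 0.167131 ≈ 0.176

With the extra evidence:
For the numerator, keep only genuine neutron-flux excursion=true terms: 0.84×0.059 = 0.049560
Normalizer over all consistent configurations: 0.71×0.941 + 0.84×0.059 = 0.717670
P(genuine neutron-flux excursion | scram, stuck control-rod sensor) = 0.049560/0.717670 ≈ 0.069
— stuck control-rod sensor explains away the evidence for genuine neutron-flux excursion.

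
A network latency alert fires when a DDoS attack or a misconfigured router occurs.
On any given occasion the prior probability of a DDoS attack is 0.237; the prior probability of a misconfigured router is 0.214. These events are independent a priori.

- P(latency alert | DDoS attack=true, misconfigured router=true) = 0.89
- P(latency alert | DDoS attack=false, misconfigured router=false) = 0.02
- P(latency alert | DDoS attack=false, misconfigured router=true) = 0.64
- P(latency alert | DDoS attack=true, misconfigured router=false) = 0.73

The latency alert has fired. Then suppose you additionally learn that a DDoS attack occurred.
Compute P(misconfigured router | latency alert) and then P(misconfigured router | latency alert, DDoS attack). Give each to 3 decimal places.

P(latency alert) = 0.02×0.763×0.786 + 0.64×0.763×0.214 + 0.73×0.237×0.786 + 0.89×0.237×0.214 = 0.011994 + 0.104500 + 0.135986 + 0.045139 = 0.297619
Restricting to configurations with misconfigured router present: 0.104500 + 0.045139 = 0.149639.
So P(misconfigured router | latency alert) = 0.149639/0.297619 ≈ 0.503.

Now also conditioning on DDoS attack=true:
By total probability over both values of misconfigured router:
  P(latency alert | DDoS attack) = 0.73·0.786 + 0.89·0.214
        = 0.573780 + 0.190460 = 0.764240
Configurations with misconfigured router contribute 0.190460, so
  P(misconfigured router | latency alert, DDoS attack) = 0.190460 / 0.764240 ≈ 0.249

P(misconfigured router | latency alert) ≈ 0.503; P(misconfigured router | latency alert, DDoS attack) ≈ 0.249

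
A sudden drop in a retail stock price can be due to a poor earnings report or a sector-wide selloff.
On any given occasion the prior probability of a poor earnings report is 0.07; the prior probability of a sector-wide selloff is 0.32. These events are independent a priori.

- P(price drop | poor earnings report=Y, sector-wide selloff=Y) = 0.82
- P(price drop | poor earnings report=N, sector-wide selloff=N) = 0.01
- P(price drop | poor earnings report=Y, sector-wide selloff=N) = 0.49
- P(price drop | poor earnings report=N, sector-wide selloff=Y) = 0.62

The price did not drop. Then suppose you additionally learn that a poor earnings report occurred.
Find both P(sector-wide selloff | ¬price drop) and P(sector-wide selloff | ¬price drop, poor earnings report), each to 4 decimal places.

P(sector-wide selloff | ¬price drop) ≈ 0.1526; P(sector-wide selloff | ¬price drop, poor earnings report) ≈ 0.1424

P(¬price drop) = 0.99×0.93×0.68 + 0.38×0.93×0.32 + 0.51×0.07×0.68 + 0.18×0.07×0.32 = 0.626076 + 0.113088 + 0.024276 + 0.004032 = 0.767472
The sector-wide selloff-present share is 0.113088 + 0.004032 = 0.117120.
Hence the posterior is 0.117120/0.767472 ≈ 0.1526.

Now also conditioning on poor earnings report=true:
Sum P(¬price drop|·) weighted by the priors over both values of sector-wide selloff:
  P(¬price drop | poor earnings report) = 0.51·0.68 + 0.18·0.32
        = 0.346800 + 0.057600 = 0.404400
Keeping only the sector-wide selloff-present terms gives 0.057600, so
  P(sector-wide selloff | ¬price drop, poor earnings report) = 0.057600 / 0.404400 ≈ 0.1424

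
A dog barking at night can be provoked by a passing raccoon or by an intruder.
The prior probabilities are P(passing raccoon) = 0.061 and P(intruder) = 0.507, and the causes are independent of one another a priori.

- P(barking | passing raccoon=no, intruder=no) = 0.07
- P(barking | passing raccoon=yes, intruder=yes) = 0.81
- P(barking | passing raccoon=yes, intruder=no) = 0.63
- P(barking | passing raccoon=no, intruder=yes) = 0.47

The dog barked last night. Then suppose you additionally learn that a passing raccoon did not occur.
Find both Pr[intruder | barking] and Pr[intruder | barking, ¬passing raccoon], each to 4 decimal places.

Enumerate the 4 (passing raccoon, intruder) configurations and weight by the priors:
  P(barking) = 0.07·0.939·0.493 + 0.47·0.939·0.507 + 0.63·0.061·0.493 + 0.81·0.061·0.507
        = 0.032405 + 0.223754 + 0.018946 + 0.025051 = 0.300156
The terms with intruder present sum to 0.248805, so
  P(intruder | barking) = 0.248805 / 0.300156 ≈ 0.8289

Now also conditioning on passing raccoon≠true:
Sum P(barking|·) weighted by the priors over both values of intruder:
  P(barking | ¬passing raccoon) = 0.07×0.493 + 0.47×0.507
        = 0.034510 + 0.238290 = 0.272800
Configurations with intruder contribute 0.238290, so
  P(intruder | barking, ¬passing raccoon) = 0.238290 / 0.272800 ≈ 0.8735

Pr[intruder | barking] ≈ 0.8289; Pr[intruder | barking, ¬passing raccoon] ≈ 0.8735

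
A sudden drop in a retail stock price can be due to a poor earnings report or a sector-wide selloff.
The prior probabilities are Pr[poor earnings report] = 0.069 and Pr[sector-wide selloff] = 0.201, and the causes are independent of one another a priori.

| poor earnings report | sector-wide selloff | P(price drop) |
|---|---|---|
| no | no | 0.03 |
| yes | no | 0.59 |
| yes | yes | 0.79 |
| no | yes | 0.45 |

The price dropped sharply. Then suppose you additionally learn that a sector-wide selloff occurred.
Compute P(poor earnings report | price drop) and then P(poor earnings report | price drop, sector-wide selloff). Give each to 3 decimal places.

P(poor earnings report | price drop) ≈ 0.290; P(poor earnings report | price drop, sector-wide selloff) ≈ 0.115

Sum P(price drop|·) weighted by the priors over the 4 (poor earnings report, sector-wide selloff) configurations:
  P(price drop) = 0.03·0.931·0.799 + 0.45·0.931·0.201 + 0.59·0.069·0.799 + 0.79·0.069·0.201
        = 0.022316 + 0.084209 + 0.032527 + 0.010957 = 0.150009
The terms with poor earnings report present sum to 0.043484, so
  P(poor earnings report | price drop) = 0.043484 / 0.150009 ≈ 0.290

Now also conditioning on sector-wide selloff=true:
P(price drop | sector-wide selloff) = 0.45*0.931 + 0.79*0.069 = 0.418950 + 0.054510 = 0.473460
Restricting to configurations with poor earnings report present: 0.79*0.069 = 0.054510.
Hence the posterior is 0.054510/0.473460 ≈ 0.115.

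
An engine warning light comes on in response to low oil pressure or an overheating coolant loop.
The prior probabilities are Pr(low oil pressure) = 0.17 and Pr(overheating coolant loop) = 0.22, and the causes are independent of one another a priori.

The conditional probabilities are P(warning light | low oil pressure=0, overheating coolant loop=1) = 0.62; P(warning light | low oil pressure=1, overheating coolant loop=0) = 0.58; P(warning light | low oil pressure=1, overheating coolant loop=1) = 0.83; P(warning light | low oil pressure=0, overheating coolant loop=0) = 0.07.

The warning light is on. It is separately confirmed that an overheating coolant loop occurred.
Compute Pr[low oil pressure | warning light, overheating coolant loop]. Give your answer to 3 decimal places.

Pr[low oil pressure | warning light, overheating coolant loop] ≈ 0.215

Enumerate both values of low oil pressure and weight by the priors:
  P(warning light | overheating coolant loop) = 0.62*0.83 + 0.83*0.17
        = 0.514600 + 0.141100 = 0.655700
Keeping only the low oil pressure-present terms gives 0.141100, so
  P(low oil pressure | warning light, overheating coolant loop) = 0.141100 / 0.655700 ≈ 0.215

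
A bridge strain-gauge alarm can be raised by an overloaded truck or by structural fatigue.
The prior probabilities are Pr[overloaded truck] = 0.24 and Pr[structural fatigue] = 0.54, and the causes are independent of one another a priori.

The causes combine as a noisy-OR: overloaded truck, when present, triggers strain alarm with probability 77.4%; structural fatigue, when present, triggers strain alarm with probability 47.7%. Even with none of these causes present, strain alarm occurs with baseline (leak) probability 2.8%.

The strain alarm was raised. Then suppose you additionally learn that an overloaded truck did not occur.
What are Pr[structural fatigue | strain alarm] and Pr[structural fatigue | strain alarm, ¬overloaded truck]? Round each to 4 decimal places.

Pr[structural fatigue | strain alarm] ≈ 0.7674; Pr[structural fatigue | strain alarm, ¬overloaded truck] ≈ 0.9537

Under noisy-OR, P(strain alarm | causes) = 1 − (1−0.028)·∏(1−qᵢ) over the active causes.
For the numerator, keep only structural fatigue=true terms: 0.201771 + 0.114711 = 0.316482
Denominator P(strain alarm): 0.028*0.76*0.46 + 0.491644*0.76*0.54 + 0.780328*0.24*0.46 + 0.885112*0.24*0.54 = 0.412419
P(structural fatigue | strain alarm) = 0.316482/0.412419 ≈ 0.7674

With the extra evidence:
P(strain alarm | ¬overloaded truck) = 0.028×0.46 + 0.491644×0.54 = 0.012880 + 0.265488 = 0.278368
The structural fatigue-present share is 0.491644×0.54 = 0.265488.
So P(structural fatigue | strain alarm, ¬overloaded truck) = 0.265488/0.278368 ≈ 0.9537.
With overloaded truck excluded, structural fatigue must carry more of the explanatory weight for the strain alarm.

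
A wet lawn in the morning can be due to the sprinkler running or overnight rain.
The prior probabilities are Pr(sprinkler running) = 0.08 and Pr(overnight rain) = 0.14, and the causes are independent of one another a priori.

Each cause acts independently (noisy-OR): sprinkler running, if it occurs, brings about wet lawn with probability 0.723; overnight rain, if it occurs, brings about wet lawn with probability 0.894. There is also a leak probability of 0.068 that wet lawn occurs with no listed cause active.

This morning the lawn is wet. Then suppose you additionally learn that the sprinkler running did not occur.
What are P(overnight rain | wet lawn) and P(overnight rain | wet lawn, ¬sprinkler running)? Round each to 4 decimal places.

P(overnight rain | wet lawn) ≈ 0.5477; P(overnight rain | wet lawn, ¬sprinkler running) ≈ 0.6833

Under noisy-OR, P(wet lawn | causes) = 1 − (1−0.068)·∏(1−qᵢ) over the active causes.
P(wet lawn) = 0.068*0.92*0.86 + 0.901208*0.92*0.14 + 0.741836*0.08*0.86 + 0.972635*0.08*0.14 = 0.053802 + 0.116076 + 0.051038 + 0.010894 = 0.231810
The overnight rain-present share is 0.116076 + 0.010894 = 0.126970.
So P(overnight rain | wet lawn) = 0.126970/0.231810 ≈ 0.5477.

Now also conditioning on sprinkler running≠true:
For the numerator, keep only overnight rain=true terms: 0.901208*0.14 = 0.126169
Denominator P(wet lawn | ¬sprinkler running): 0.068*0.86 + 0.901208*0.14 = 0.184649
P(overnight rain | wet lawn, ¬sprinkler running) = 0.126169/0.184649 ≈ 0.6833
With sprinkler running excluded, overnight rain must carry more of the explanatory weight for the wet lawn.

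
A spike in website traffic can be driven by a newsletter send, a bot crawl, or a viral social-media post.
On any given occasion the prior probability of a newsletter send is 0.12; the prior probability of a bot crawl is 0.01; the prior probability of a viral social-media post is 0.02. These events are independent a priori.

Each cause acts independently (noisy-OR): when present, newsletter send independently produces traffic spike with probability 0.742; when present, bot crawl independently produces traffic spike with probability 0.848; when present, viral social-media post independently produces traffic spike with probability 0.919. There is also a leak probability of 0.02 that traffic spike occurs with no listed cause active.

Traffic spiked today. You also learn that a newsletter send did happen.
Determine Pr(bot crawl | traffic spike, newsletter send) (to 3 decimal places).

Under noisy-OR, P(traffic spike | causes) = 1 − (1−0.02)·∏(1−qᵢ) over the active causes.
P(traffic spike | newsletter send) = 0.74716×0.99×0.98 + 0.97952×0.99×0.02 + 0.961568×0.01×0.98 + 0.996887×0.01×0.02 = 0.724895 + 0.019394 + 0.009423 + 0.000199 = 0.753911
Restricting to configurations with bot crawl present: 0.009423 + 0.000199 = 0.009622.
So P(bot crawl | traffic spike, newsletter send) = 0.009622/0.753911 ≈ 0.013.

Pr(bot crawl | traffic spike, newsletter send) ≈ 0.013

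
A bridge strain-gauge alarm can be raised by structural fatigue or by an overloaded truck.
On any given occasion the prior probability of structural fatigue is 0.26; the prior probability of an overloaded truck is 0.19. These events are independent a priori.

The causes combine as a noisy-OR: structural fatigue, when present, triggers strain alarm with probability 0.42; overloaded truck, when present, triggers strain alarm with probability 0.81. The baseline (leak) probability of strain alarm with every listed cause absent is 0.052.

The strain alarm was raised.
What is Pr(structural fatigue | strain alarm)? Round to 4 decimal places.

Under noisy-OR, P(strain alarm | causes) = 1 − (1−0.052)·∏(1−qᵢ) over the active causes.
For the numerator, keep only structural fatigue=true terms: 0.094804 + 0.044239 = 0.139043
Normalizer over all consistent configurations: 0.052*0.74*0.81 + 0.81988*0.74*0.19 + 0.45016*0.26*0.81 + 0.89553*0.26*0.19 = 0.285487
Posterior = 0.139043 / 0.285487 ≈ 0.4870

Pr(structural fatigue | strain alarm) ≈ 0.4870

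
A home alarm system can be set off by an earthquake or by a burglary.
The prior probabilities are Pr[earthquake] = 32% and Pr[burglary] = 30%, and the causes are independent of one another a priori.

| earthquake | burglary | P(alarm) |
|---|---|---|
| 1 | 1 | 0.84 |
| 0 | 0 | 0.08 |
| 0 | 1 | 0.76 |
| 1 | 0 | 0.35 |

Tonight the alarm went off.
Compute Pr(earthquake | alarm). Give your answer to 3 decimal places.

Weight on earthquake=true, given the evidence: 0.078400 + 0.080640 = 0.159040
Normalizer over all consistent configurations: 0.08·0.68·0.7 + 0.76·0.68·0.3 + 0.35·0.32·0.7 + 0.84·0.32·0.3 = 0.352160
Posterior = 0.159040 / 0.352160 ≈ 0.452

Pr(earthquake | alarm) ≈ 0.452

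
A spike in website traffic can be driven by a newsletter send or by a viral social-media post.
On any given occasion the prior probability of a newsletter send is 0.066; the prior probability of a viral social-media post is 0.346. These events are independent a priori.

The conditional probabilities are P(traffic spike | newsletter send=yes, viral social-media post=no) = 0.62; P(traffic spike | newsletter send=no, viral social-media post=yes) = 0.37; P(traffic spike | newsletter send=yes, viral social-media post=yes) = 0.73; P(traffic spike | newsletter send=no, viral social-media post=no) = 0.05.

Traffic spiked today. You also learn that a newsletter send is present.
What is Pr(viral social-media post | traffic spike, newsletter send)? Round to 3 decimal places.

Weight on viral social-media post=true, given the evidence: 0.73×0.346 = 0.252580
Denominator P(traffic spike | newsletter send): 0.62×0.654 + 0.73×0.346 = 0.658060
Posterior = 0.252580 / 0.658060 ≈ 0.384

Pr(viral social-media post | traffic spike, newsletter send) ≈ 0.384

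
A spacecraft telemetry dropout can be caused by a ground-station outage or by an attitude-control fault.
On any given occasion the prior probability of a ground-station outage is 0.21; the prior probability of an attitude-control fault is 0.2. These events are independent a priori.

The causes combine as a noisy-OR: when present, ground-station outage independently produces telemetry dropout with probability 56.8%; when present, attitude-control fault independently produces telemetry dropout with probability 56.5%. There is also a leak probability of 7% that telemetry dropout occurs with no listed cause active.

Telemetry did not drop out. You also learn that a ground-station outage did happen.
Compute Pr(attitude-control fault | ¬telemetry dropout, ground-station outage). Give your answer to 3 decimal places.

Under noisy-OR, P(telemetry dropout | causes) = 1 − (1−0.07)·∏(1−qᵢ) over the active causes.
For the numerator, keep only attitude-control fault=true terms: 0.174766·0.2 = 0.034953
Denominator P(¬telemetry dropout | ground-station outage): 0.40176·0.8 + 0.174766·0.2 = 0.356361
P(attitude-control fault | ¬telemetry dropout, ground-station outage) = 0.034953/0.356361 ≈ 0.098

Pr(attitude-control fault | ¬telemetry dropout, ground-station outage) ≈ 0.098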